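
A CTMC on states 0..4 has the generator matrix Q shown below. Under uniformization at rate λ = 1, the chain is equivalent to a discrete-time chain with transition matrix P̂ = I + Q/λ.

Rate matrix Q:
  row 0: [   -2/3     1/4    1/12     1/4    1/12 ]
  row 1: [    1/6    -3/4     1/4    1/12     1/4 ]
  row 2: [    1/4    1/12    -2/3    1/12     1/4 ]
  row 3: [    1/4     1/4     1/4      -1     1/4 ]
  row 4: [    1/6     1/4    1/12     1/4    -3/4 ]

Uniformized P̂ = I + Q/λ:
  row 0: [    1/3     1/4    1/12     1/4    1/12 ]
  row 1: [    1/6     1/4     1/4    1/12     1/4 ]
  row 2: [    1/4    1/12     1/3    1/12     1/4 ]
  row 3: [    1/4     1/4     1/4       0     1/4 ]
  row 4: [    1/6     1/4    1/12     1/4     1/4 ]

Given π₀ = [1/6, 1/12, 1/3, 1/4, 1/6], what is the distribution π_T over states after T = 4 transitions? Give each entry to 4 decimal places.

π = [0.2338, 0.2180, 0.1918, 0.1455, 0.2109]

t=0: π = [0.1667, 0.0833, 0.3333, 0.2500, 0.1667]
t=1: π = [0.2431, 0.1944, 0.2222, 0.1181, 0.2222]
t=2: π = [0.2355, 0.2130, 0.1910, 0.1510, 0.2095]
t=3: π = [0.2344, 0.2182, 0.1917, 0.1449, 0.2107]
t=4: π = [0.2338, 0.2180, 0.1918, 0.1455, 0.2109]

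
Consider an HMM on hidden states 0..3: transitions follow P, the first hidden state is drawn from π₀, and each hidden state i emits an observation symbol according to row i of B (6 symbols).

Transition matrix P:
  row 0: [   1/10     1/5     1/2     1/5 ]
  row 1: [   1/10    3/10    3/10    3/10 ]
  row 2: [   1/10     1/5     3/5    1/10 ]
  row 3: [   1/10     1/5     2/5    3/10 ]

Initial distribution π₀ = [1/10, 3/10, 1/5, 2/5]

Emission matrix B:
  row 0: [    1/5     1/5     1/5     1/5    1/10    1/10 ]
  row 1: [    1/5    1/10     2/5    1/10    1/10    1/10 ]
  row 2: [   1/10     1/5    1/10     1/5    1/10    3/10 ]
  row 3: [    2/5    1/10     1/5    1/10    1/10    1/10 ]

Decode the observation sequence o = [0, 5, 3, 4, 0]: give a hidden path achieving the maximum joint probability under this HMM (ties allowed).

path = [3, 2, 2, 2, 2]

t=0: δ = [2.000e-02, 6.000e-02, 2.000e-02, 1.600e-01]  (obs o_0=0)
t=1: δ = [1.600e-03, 3.200e-03, 1.920e-02, 4.800e-03]  ψ = [3, 3, 3, 3]  (obs o_1=5)
t=2: δ = [3.840e-04, 3.840e-04, 2.304e-03, 1.920e-04]  ψ = [2, 2, 2, 2]  (obs o_2=3)
t=3: δ = [2.304e-05, 4.608e-05, 1.382e-04, 2.304e-05]  ψ = [2, 2, 2, 2]  (obs o_3=4)
t=4: δ = [2.765e-06, 5.530e-06, 8.294e-06, 5.530e-06]  ψ = [2, 2, 2, 1]  (obs o_4=0)
backtrack: best end state = 2; path = [3, 2, 2, 2, 2]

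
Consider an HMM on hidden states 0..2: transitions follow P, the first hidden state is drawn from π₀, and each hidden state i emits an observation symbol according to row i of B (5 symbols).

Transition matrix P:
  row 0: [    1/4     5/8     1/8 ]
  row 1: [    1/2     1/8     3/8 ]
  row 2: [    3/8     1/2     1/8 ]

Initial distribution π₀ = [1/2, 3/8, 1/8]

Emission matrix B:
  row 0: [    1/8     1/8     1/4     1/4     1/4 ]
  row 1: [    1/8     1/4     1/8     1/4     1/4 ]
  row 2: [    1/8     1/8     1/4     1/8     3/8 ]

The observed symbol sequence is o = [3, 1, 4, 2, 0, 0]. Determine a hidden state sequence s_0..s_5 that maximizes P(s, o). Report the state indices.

t=0: δ = [1.250e-01, 9.375e-02, 1.562e-02]  (obs o_0=3)
t=1: δ = [5.859e-03, 1.953e-02, 4.395e-03]  ψ = [1, 0, 1]  (obs o_1=1)
t=2: δ = [2.441e-03, 9.155e-04, 2.747e-03]  ψ = [1, 0, 1]  (obs o_2=4)
t=3: δ = [2.575e-04, 1.907e-04, 8.583e-05]  ψ = [2, 0, 1]  (obs o_3=2)
t=4: δ = [1.192e-05, 2.012e-05, 8.941e-06]  ψ = [1, 0, 1]  (obs o_4=0)
t=5: δ = [1.257e-06, 9.313e-07, 9.430e-07]  ψ = [1, 0, 1]  (obs o_5=0)
backtrack: best end state = 0; path = [0, 1, 2, 0, 1, 0]

path = [0, 1, 2, 0, 1, 0]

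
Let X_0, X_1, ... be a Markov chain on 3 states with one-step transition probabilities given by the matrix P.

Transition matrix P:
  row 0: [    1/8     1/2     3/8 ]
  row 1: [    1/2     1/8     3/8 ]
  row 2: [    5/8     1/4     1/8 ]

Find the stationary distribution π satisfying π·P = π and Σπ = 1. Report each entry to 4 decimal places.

Balance equations π_j = Σ_i π_i·P[i][j]:
  π_0 = 1/8·π_0 + 1/2·π_1 + 5/8·π_2
  π_1 = 1/2·π_0 + 1/8·π_1 + 1/4·π_2
  normalize: π_0 + π_1 + π_2 = 1
Solving the linear system gives exactly π = [43/110, 17/55, 3/10].

π = [0.3909, 0.3091, 0.3000]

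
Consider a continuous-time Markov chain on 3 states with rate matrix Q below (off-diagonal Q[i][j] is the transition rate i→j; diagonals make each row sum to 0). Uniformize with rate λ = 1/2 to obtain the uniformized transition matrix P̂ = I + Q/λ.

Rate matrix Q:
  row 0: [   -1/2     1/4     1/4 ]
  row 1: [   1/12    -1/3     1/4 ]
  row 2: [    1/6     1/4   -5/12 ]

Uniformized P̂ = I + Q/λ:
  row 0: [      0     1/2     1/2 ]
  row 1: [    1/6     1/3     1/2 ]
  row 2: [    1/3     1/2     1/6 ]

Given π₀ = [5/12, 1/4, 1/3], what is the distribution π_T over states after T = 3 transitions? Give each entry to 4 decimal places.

π = [0.1941, 0.4294, 0.3765]

t=0: π = [0.4167, 0.2500, 0.3333]
t=1: π = [0.1528, 0.4583, 0.3889]
t=2: π = [0.2060, 0.4236, 0.3704]
t=3: π = [0.1941, 0.4294, 0.3765]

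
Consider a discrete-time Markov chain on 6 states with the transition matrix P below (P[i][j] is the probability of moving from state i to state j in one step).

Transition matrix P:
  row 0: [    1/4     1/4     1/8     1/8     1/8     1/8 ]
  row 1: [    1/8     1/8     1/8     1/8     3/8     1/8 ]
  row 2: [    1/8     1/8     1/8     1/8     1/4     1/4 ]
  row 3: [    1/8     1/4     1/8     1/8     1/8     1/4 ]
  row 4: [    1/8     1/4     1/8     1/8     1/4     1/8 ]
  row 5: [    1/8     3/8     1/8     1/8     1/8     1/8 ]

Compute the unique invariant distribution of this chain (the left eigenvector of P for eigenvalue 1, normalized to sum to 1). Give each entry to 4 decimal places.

Balance equations π_j = Σ_i π_i·P[i][j]:
  π_0 = 1/4·π_0 + 1/8·π_1 + 1/8·π_2 + 1/8·π_3 + 1/8·π_4 + 1/8·π_5
  π_1 = 1/4·π_0 + 1/8·π_1 + 1/8·π_2 + 1/4·π_3 + 1/4·π_4 + 3/8·π_5
  π_2 = 1/8·π_0 + 1/8·π_1 + 1/8·π_2 + 1/8·π_3 + 1/8·π_4 + 1/8·π_5
  π_3 = 1/8·π_0 + 1/8·π_1 + 1/8·π_2 + 1/8·π_3 + 1/8·π_4 + 1/8·π_5
  π_4 = 1/8·π_0 + 3/8·π_1 + 1/4·π_2 + 1/8·π_3 + 1/4·π_4 + 1/8·π_5
  normalize: π_0 + π_1 + π_2 + π_3 + π_4 + π_5 = 1
Solving the linear system gives exactly π = [1/7, 65/288, 1/8, 1/8, 227/1008, 5/32].

π = [0.1429, 0.2257, 0.1250, 0.1250, 0.2252, 0.1563]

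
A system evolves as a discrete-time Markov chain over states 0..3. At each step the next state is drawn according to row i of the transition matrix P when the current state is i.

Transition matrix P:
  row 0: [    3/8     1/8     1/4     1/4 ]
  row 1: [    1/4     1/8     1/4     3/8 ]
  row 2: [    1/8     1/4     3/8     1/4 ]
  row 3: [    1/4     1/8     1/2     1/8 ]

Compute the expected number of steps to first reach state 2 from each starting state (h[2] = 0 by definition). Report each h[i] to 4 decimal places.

h = [3.2360, 3.1461, 0.0000, 2.5169]

First-step conditioning: h[2] = 0; for i ≠ 2, h[i] = 1 + Σ_k P[i][k]·h[k].
  h[0] = 1 + 3/8·h[0] + 1/8·h[1] + 1/4·h[3]
  h[1] = 1 + 1/4·h[0] + 1/8·h[1] + 3/8·h[3]
  h[3] = 1 + 1/4·h[0] + 1/8·h[1] + 1/8·h[3]
Solving the 3×3 linear system over states ≠ 2 gives exactly h = [288/89, 280/89, 0, 224/89] (h[2] = 0 is the target).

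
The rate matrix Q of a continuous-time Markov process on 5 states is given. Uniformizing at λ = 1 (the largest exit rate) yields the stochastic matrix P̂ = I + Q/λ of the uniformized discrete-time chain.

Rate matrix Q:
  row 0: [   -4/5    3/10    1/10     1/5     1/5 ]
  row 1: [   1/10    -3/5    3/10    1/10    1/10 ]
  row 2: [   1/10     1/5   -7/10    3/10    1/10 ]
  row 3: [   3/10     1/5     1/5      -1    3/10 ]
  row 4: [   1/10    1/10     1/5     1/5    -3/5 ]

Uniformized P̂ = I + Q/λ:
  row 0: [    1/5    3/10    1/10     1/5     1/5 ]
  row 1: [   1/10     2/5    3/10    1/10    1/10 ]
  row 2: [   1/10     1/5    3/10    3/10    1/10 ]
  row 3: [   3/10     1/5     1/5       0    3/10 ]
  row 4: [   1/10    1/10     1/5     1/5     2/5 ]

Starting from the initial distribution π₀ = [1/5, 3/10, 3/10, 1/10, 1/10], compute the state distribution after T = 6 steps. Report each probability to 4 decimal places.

π = [0.1480, 0.2422, 0.2327, 0.1659, 0.2113]

t=0: π = [0.2000, 0.3000, 0.3000, 0.1000, 0.1000]
t=1: π = [0.1400, 0.2700, 0.2400, 0.1800, 0.1700]
t=2: π = [0.1500, 0.2510, 0.2370, 0.1610, 0.2010]
t=3: π = [0.1472, 0.2451, 0.2338, 0.1664, 0.2075]
t=4: π = [0.1480, 0.2430, 0.2332, 0.1656, 0.2103]
t=5: π = [0.1479, 0.2424, 0.2328, 0.1659, 0.2110]
t=6: π = [0.1480, 0.2422, 0.2327, 0.1659, 0.2113]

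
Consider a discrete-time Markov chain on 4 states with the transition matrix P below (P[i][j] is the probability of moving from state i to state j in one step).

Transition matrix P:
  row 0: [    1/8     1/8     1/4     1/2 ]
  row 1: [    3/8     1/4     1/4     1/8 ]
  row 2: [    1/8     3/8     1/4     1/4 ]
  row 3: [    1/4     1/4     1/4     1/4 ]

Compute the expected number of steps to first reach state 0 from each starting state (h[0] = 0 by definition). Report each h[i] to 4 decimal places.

First-step conditioning: h[0] = 0; for i ≠ 0, h[i] = 1 + Σ_k P[i][k]·h[k].
  h[1] = 1 + 1/4·h[1] + 1/4·h[2] + 1/8·h[3]
  h[2] = 1 + 3/8·h[1] + 1/4·h[2] + 1/4·h[3]
  h[3] = 1 + 1/4·h[1] + 1/4·h[2] + 1/4·h[3]
Solving the 3×3 linear system over states ≠ 0 gives exactly h = [0, 224/65, 284/65, 256/65] (h[0] = 0 is the target).

h = [0.0000, 3.4462, 4.3692, 3.9385]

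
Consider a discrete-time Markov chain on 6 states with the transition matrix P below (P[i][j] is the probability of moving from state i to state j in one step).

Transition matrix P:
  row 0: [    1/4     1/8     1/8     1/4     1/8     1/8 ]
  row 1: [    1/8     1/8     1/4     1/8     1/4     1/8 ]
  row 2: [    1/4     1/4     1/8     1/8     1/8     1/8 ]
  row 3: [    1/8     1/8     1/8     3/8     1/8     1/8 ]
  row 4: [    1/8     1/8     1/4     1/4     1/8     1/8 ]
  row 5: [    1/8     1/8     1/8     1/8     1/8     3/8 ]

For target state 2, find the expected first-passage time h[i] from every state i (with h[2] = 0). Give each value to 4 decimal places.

First-step conditioning: h[2] = 0; for i ≠ 2, h[i] = 1 + Σ_k P[i][k]·h[k].
  h[0] = 1 + 1/4·h[0] + 1/8·h[1] + 1/4·h[3] + 1/8·h[4] + 1/8·h[5]
  h[1] = 1 + 1/8·h[0] + 1/8·h[1] + 1/8·h[3] + 1/4·h[4] + 1/8·h[5]
  h[3] = 1 + 1/8·h[0] + 1/8·h[1] + 3/8·h[3] + 1/8·h[4] + 1/8·h[5]
  h[4] = 1 + 1/8·h[0] + 1/8·h[1] + 1/4·h[3] + 1/8·h[4] + 1/8·h[5]
  h[5] = 1 + 1/8·h[0] + 1/8·h[1] + 1/8·h[3] + 1/8·h[4] + 3/8·h[5]
Solving the 5×5 linear system over states ≠ 2 gives exactly h = [512/81, 440/81, 0, 512/81, 448/81, 512/81] (h[2] = 0 is the target).

h = [6.3210, 5.4321, 0.0000, 6.3210, 5.5309, 6.3210]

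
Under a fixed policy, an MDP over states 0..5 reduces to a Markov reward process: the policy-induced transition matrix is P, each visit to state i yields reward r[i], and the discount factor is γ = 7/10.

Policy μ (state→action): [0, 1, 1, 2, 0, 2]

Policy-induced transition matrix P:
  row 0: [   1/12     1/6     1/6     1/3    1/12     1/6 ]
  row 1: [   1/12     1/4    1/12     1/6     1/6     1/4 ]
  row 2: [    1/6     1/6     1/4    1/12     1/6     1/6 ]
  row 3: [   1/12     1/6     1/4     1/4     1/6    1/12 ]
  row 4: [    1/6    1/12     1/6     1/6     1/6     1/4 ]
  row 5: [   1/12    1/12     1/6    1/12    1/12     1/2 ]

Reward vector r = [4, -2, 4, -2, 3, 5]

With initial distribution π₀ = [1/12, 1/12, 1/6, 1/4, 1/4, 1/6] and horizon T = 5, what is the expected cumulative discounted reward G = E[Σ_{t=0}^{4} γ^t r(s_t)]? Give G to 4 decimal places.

G = 5.8870

t=0: π = [0.0833, 0.0833, 0.1667, 0.2500, 0.2500, 0.1667], E[r] = 1.9167, γ^t·E[r] = 1.916667, running G = 1.916667
t=1: π = [0.1181, 0.1389, 0.1944, 0.1736, 0.1458, 0.2292], E[r] = 2.2083, γ^t·E[r] = 1.545833, running G = 3.462500
t=2: π = [0.1117, 0.1470, 0.1858, 0.1655, 0.1377, 0.2523], E[r] = 2.2396, γ^t·E[r] = 1.097396, running G = 4.559896
t=3: π = [0.1103, 0.1464, 0.1837, 0.1626, 0.1363, 0.2607], E[r] = 2.2705, γ^t·E[r] = 0.778780, running G = 5.338676
t=4: π = [0.1100, 0.1458, 0.1833, 0.1616, 0.1358, 0.2636], E[r] = 2.2838, γ^t·E[r] = 0.548333, running G = 5.887009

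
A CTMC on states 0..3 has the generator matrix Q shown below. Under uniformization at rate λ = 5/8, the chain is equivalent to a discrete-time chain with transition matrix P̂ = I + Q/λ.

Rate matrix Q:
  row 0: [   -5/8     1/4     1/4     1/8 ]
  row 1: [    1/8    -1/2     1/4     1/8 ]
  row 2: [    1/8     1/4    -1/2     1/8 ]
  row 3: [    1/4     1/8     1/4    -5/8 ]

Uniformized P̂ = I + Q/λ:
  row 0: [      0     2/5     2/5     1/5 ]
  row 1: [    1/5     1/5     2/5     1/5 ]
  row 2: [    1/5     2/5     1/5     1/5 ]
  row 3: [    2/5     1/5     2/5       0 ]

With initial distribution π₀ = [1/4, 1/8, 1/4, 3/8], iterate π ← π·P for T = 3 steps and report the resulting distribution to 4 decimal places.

π = [0.1990, 0.3020, 0.3340, 0.1650]

t=0: π = [0.2500, 0.1250, 0.2500, 0.3750]
t=1: π = [0.2250, 0.3000, 0.3500, 0.1250]
t=2: π = [0.1800, 0.3150, 0.3300, 0.1750]
t=3: π = [0.1990, 0.3020, 0.3340, 0.1650]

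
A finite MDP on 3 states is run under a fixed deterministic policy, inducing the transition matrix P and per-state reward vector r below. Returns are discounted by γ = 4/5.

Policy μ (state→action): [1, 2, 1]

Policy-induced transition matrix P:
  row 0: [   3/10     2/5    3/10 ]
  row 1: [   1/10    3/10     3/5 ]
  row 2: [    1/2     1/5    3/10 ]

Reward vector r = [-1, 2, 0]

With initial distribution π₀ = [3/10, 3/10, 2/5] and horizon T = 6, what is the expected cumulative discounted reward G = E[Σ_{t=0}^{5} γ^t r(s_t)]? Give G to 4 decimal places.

G = 1.0124

t=0: π = [0.3000, 0.3000, 0.4000], E[r] = 0.3000, γ^t·E[r] = 0.300000, running G = 0.300000
t=1: π = [0.3200, 0.2900, 0.3900], E[r] = 0.2600, γ^t·E[r] = 0.208000, running G = 0.508000
t=2: π = [0.3200, 0.2930, 0.3870], E[r] = 0.2660, γ^t·E[r] = 0.170240, running G = 0.678240
t=3: π = [0.3188, 0.2933, 0.3879], E[r] = 0.2678, γ^t·E[r] = 0.137114, running G = 0.815354
t=4: π = [0.3189, 0.2931, 0.3880], E[r] = 0.2673, γ^t·E[r] = 0.109470, running G = 0.924823
t=5: π = [0.3190, 0.2931, 0.3879], E[r] = 0.2672, γ^t·E[r] = 0.087558, running G = 1.012381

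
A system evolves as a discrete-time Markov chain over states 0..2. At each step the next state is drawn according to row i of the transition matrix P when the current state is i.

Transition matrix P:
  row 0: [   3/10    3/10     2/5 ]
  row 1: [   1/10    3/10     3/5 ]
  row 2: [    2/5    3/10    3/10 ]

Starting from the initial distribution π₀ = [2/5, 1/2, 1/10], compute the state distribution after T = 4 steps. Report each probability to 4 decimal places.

t=0: π = [0.4000, 0.5000, 0.1000]
t=1: π = [0.2100, 0.3000, 0.4900]
t=2: π = [0.2890, 0.3000, 0.4110]
t=3: π = [0.2811, 0.3000, 0.4189]
t=4: π = [0.2819, 0.3000, 0.4181]

π = [0.2819, 0.3000, 0.4181]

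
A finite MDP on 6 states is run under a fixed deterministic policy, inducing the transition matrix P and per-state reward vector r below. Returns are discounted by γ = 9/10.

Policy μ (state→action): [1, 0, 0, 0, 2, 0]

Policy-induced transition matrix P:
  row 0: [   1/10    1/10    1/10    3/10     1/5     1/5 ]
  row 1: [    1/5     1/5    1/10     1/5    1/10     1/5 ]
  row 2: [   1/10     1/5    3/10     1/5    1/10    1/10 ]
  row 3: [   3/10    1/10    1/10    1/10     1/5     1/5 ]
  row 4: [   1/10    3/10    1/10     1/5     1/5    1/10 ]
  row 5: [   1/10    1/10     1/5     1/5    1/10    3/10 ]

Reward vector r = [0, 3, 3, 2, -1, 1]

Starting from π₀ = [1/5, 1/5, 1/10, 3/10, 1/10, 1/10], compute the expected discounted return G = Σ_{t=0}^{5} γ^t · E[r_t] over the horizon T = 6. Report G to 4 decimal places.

G = 6.4024

t=0: π = [0.2000, 0.2000, 0.1000, 0.3000, 0.1000, 0.1000], E[r] = 1.5000, γ^t·E[r] = 1.500000, running G = 1.500000
t=1: π = [0.1800, 0.1500, 0.1300, 0.1900, 0.1600, 0.1900], E[r] = 1.2500, γ^t·E[r] = 1.125000, running G = 2.625000
t=2: π = [0.1530, 0.1600, 0.1450, 0.1990, 0.1530, 0.1900], E[r] = 1.3500, γ^t·E[r] = 1.093500, running G = 3.718500
t=3: π = [0.1558, 0.1611, 0.1480, 0.1954, 0.1505, 0.1892], E[r] = 1.3568, γ^t·E[r] = 0.989107, running G = 4.707607
t=4: π = [0.1552, 0.1610, 0.1485, 0.1960, 0.1502, 0.1891], E[r] = 1.3596, γ^t·E[r] = 0.892014, running G = 5.599621
t=5: π = [0.1553, 0.1610, 0.1486, 0.1959, 0.1501, 0.1890], E[r] = 1.3595, γ^t·E[r] = 0.802784, running G = 6.402405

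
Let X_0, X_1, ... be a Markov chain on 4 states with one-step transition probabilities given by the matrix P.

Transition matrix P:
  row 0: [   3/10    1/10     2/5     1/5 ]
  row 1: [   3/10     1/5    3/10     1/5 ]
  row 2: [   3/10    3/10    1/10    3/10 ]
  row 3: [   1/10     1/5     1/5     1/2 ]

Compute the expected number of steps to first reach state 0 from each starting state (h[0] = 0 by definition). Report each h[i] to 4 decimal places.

First-step conditioning: h[0] = 0; for i ≠ 0, h[i] = 1 + Σ_k P[i][k]·h[k].
  h[1] = 1 + 1/5·h[1] + 3/10·h[2] + 1/5·h[3]
  h[2] = 1 + 3/10·h[1] + 1/10·h[2] + 3/10·h[3]
  h[3] = 1 + 1/5·h[1] + 1/5·h[2] + 1/2·h[3]
Solving the 3×3 linear system over states ≠ 0 gives exactly h = [0, 850/201, 290/67, 1090/201] (h[0] = 0 is the target).

h = [0.0000, 4.2289, 4.3284, 5.4229]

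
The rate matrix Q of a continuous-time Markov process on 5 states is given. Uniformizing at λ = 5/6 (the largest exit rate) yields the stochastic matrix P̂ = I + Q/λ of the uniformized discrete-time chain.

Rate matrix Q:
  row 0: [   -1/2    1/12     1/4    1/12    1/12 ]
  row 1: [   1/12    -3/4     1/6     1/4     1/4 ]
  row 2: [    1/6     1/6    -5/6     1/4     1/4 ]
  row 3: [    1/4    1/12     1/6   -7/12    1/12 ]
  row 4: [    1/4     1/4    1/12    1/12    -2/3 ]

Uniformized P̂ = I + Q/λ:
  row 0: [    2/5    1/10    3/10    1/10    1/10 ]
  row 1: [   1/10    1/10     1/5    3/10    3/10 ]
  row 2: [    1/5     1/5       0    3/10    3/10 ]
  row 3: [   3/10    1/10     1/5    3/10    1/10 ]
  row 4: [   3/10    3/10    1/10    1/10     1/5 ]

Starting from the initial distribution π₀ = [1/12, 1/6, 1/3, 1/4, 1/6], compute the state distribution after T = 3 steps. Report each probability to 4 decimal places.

π = [0.2789, 0.1538, 0.1743, 0.2083, 0.1847]

t=0: π = [0.0833, 0.1667, 0.3333, 0.2500, 0.1667]
t=1: π = [0.2417, 0.1667, 0.1250, 0.2500, 0.2167]
t=2: π = [0.2783, 0.1558, 0.1775, 0.2083, 0.1800]
t=3: π = [0.2789, 0.1538, 0.1743, 0.2083, 0.1847]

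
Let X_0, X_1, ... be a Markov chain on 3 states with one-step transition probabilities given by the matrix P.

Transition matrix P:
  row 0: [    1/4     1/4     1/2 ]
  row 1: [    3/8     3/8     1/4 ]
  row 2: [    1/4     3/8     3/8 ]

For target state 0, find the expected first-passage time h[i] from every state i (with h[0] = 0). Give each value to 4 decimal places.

h = [0.0000, 2.9474, 3.3684]

First-step conditioning: h[0] = 0; for i ≠ 0, h[i] = 1 + Σ_k P[i][k]·h[k].
  h[1] = 1 + 3/8·h[1] + 1/4·h[2]
  h[2] = 1 + 3/8·h[1] + 3/8·h[2]
Solving the 2×2 linear system over states ≠ 0 gives exactly h = [0, 56/19, 64/19] (h[0] = 0 is the target).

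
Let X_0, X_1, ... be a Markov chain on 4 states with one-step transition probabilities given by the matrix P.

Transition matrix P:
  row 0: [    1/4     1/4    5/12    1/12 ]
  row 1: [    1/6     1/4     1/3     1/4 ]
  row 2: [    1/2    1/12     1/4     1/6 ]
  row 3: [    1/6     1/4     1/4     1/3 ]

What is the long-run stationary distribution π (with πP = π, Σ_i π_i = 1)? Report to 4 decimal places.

π = [0.2967, 0.1974, 0.3159, 0.1901]

Balance equations π_j = Σ_i π_i·P[i][j]:
  π_0 = 1/4·π_0 + 1/6·π_1 + 1/2·π_2 + 1/6·π_3
  π_1 = 1/4·π_0 + 1/4·π_1 + 1/12·π_2 + 1/4·π_3
  π_2 = 5/12·π_0 + 1/3·π_1 + 1/4·π_2 + 1/4·π_3
  normalize: π_0 + π_1 + π_2 + π_3 = 1
Solving the linear system gives exactly π = [224/755, 149/755, 477/1510, 287/1510].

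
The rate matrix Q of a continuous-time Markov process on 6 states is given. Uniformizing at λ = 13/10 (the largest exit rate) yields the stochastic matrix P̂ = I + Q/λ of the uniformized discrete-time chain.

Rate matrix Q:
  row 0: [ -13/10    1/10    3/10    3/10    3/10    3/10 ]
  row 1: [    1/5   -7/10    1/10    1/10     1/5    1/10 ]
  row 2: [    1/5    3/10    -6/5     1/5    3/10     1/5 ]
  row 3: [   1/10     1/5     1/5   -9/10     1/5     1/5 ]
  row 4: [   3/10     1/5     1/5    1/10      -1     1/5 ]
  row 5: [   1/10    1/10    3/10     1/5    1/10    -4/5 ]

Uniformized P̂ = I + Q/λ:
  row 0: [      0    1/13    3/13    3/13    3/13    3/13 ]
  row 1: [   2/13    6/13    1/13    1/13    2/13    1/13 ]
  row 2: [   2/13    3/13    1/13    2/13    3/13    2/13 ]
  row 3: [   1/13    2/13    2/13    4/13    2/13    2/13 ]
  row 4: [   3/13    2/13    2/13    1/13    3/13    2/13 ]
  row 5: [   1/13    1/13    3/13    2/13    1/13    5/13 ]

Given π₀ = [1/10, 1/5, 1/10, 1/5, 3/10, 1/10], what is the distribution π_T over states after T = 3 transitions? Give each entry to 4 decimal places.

π = [0.1221, 0.2048, 0.1503, 0.1581, 0.1740, 0.1907]

t=0: π = [0.1000, 0.2000, 0.1000, 0.2000, 0.3000, 0.1000]
t=1: π = [0.1385, 0.2077, 0.1462, 0.1538, 0.1846, 0.1692]
t=2: π = [0.1219, 0.2053, 0.1503, 0.1580, 0.1769, 0.1876]
t=3: π = [0.1221, 0.2048, 0.1503, 0.1581, 0.1740, 0.1907]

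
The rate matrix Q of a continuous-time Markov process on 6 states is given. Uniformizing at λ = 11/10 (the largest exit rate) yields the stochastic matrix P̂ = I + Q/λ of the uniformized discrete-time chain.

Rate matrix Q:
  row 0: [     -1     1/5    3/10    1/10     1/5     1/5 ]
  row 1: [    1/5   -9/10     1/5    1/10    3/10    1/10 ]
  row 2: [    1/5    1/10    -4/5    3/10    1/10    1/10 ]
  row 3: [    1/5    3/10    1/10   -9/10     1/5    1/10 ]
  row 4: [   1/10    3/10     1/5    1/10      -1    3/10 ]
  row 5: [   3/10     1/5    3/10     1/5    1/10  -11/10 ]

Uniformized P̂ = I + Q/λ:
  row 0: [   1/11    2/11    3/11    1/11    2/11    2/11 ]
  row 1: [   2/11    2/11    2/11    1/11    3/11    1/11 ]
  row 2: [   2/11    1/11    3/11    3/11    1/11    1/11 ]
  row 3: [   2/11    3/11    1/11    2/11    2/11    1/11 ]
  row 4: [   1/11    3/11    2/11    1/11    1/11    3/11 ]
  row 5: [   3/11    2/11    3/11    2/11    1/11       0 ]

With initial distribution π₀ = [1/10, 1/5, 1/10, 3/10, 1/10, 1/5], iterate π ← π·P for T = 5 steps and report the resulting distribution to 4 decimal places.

t=0: π = [0.1000, 0.2000, 0.1000, 0.3000, 0.1000, 0.2000]
t=1: π = [0.1818, 0.2091, 0.1909, 0.1545, 0.1636, 0.1000]
t=2: π = [0.1595, 0.1934, 0.2107, 0.1488, 0.1595, 0.1281]
t=3: π = [0.1645, 0.1907, 0.2136, 0.1544, 0.1541, 0.1228]
t=4: π = [0.1640, 0.1904, 0.2133, 0.1549, 0.1546, 0.1227]
t=5: π = [0.1640, 0.1906, 0.2132, 0.1549, 0.1545, 0.1228]

π = [0.1640, 0.1906, 0.2132, 0.1549, 0.1545, 0.1228]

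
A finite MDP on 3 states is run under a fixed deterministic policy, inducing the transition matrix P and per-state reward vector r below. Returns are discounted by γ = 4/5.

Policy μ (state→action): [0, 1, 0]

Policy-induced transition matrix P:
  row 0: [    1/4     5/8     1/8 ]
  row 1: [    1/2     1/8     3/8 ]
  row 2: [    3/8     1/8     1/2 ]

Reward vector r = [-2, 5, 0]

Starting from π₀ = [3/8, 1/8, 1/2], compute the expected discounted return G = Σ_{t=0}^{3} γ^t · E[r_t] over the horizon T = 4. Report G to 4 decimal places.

t=0: π = [0.3750, 0.1250, 0.5000], E[r] = -0.1250, γ^t·E[r] = -0.125000, running G = -0.125000
t=1: π = [0.3438, 0.3125, 0.3438], E[r] = 0.8750, γ^t·E[r] = 0.700000, running G = 0.575000
t=2: π = [0.3711, 0.2969, 0.3320], E[r] = 0.7422, γ^t·E[r] = 0.475000, running G = 1.050000
t=3: π = [0.3657, 0.3105, 0.3237], E[r] = 0.8213, γ^t·E[r] = 0.420500, running G = 1.470500

G = 1.4705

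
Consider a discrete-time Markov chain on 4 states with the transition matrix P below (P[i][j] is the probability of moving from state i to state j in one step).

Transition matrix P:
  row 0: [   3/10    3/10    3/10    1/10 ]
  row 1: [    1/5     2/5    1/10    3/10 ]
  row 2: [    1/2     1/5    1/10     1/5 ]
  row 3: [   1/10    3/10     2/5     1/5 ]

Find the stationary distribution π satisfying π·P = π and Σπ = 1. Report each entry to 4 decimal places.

π = [0.2714, 0.3094, 0.2154, 0.2038]

Balance equations π_j = Σ_i π_i·P[i][j]:
  π_0 = 3/10·π_0 + 1/5·π_1 + 1/2·π_2 + 1/10·π_3
  π_1 = 3/10·π_0 + 2/5·π_1 + 1/5·π_2 + 3/10·π_3
  π_2 = 3/10·π_0 + 1/10·π_1 + 1/10·π_2 + 2/5·π_3
  normalize: π_0 + π_1 + π_2 + π_3 = 1
Solving the linear system gives exactly π = [257/947, 293/947, 204/947, 193/947].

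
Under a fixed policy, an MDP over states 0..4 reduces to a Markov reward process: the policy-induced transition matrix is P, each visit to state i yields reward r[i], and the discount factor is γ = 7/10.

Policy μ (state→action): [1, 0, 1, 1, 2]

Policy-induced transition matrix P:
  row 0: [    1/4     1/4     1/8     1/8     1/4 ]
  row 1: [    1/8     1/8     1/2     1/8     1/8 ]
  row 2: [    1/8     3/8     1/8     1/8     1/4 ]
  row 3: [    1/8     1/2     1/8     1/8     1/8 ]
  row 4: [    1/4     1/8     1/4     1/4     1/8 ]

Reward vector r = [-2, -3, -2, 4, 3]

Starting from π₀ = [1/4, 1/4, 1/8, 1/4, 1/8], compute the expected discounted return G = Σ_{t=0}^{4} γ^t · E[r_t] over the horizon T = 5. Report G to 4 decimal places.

t=0: π = [0.2500, 0.2500, 0.1250, 0.2500, 0.1250], E[r] = -0.1250, γ^t·E[r] = -0.125000, running G = -0.125000
t=1: π = [0.1719, 0.2813, 0.2344, 0.1406, 0.1719], E[r] = -0.5781, γ^t·E[r] = -0.404688, running G = -0.529688
t=2: π = [0.1680, 0.2578, 0.2520, 0.1465, 0.1758], E[r] = -0.5000, γ^t·E[r] = -0.245000, running G = -0.774688
t=3: π = [0.1680, 0.2639, 0.2437, 0.1470, 0.1775], E[r] = -0.4946, γ^t·E[r] = -0.169658, running G = -0.944345
t=4: π = [0.1682, 0.2620, 0.2462, 0.1472, 0.1765], E[r] = -0.4966, γ^t·E[r] = -0.119244, running G = -1.063589

G = -1.0636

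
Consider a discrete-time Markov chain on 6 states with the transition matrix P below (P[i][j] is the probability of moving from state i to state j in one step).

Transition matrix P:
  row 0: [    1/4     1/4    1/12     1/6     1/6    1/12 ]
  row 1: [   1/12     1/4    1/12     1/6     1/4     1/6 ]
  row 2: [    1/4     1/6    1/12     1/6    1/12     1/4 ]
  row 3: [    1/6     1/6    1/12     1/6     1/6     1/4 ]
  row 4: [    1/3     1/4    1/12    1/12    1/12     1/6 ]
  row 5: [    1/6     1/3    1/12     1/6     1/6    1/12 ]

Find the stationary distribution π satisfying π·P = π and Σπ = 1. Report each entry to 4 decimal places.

Balance equations π_j = Σ_i π_i·P[i][j]:
  π_0 = 1/4·π_0 + 1/12·π_1 + 1/4·π_2 + 1/6·π_3 + 1/3·π_4 + 1/6·π_5
  π_1 = 1/4·π_0 + 1/4·π_1 + 1/6·π_2 + 1/6·π_3 + 1/4·π_4 + 1/3·π_5
  π_2 = 1/12·π_0 + 1/12·π_1 + 1/12·π_2 + 1/12·π_3 + 1/12·π_4 + 1/12·π_5
  π_3 = 1/6·π_0 + 1/6·π_1 + 1/6·π_2 + 1/6·π_3 + 1/12·π_4 + 1/6·π_5
  π_4 = 1/6·π_0 + 1/4·π_1 + 1/12·π_2 + 1/6·π_3 + 1/12·π_4 + 1/6·π_5
  normalize: π_0 + π_1 + π_2 + π_3 + π_4 + π_5 = 1
Solving the linear system gives exactly π = [4401/22286, 32545/133716, 1/12, 13623/89144, 3703/22286, 41939/267432].

π = [0.1975, 0.2434, 0.0833, 0.1528, 0.1662, 0.1568]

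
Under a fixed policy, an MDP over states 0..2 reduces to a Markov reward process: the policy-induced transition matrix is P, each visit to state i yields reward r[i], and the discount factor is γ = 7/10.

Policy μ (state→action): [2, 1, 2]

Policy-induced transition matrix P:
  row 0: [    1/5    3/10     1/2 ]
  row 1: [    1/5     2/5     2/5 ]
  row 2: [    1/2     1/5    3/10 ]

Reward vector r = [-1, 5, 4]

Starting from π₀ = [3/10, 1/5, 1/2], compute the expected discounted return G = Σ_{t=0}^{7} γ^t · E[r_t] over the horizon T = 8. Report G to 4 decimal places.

G = 8.3631

t=0: π = [0.3000, 0.2000, 0.5000], E[r] = 2.7000, γ^t·E[r] = 2.700000, running G = 2.700000
t=1: π = [0.3500, 0.2700, 0.3800], E[r] = 2.5200, γ^t·E[r] = 1.764000, running G = 4.464000
t=2: π = [0.3140, 0.2890, 0.3970], E[r] = 2.7190, γ^t·E[r] = 1.332310, running G = 5.796310
t=3: π = [0.3191, 0.2892, 0.3917], E[r] = 2.6937, γ^t·E[r] = 0.923939, running G = 6.720249
t=4: π = [0.3175, 0.2898, 0.3927], E[r] = 2.7022, γ^t·E[r] = 0.648798, running G = 7.369047
t=5: π = [0.3178, 0.2897, 0.3925], E[r] = 2.7006, γ^t·E[r] = 0.453888, running G = 7.822936
t=6: π = [0.3177, 0.2897, 0.3925], E[r] = 2.7010, γ^t·E[r] = 0.317771, running G = 8.140706
t=7: π = [0.3178, 0.2897, 0.3925], E[r] = 2.7009, γ^t·E[r] = 0.222432, running G = 8.363139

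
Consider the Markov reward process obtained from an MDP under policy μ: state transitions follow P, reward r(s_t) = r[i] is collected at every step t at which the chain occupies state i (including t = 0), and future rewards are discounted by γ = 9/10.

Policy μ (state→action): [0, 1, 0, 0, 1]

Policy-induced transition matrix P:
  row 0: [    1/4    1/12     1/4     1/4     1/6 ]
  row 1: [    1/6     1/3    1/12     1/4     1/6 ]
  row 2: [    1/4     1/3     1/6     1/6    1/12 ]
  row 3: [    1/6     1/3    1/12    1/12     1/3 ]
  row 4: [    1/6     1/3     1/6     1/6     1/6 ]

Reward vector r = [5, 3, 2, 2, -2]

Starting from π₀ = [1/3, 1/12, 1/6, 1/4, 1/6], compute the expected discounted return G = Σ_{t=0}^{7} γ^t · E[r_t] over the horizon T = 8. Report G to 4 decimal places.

G = 12.3813

t=0: π = [0.3333, 0.0833, 0.1667, 0.2500, 0.1667], E[r] = 2.4167, γ^t·E[r] = 2.416667, running G = 2.416667
t=1: π = [0.2083, 0.2500, 0.1667, 0.1806, 0.1944], E[r] = 2.0972, γ^t·E[r] = 1.887500, running G = 4.304167
t=2: π = [0.1979, 0.2813, 0.1481, 0.1898, 0.1829], E[r] = 2.1435, γ^t·E[r] = 1.736250, running G = 6.040417
t=3: π = [0.1955, 0.2839, 0.1439, 0.1908, 0.1860], E[r] = 2.1265, γ^t·E[r] = 1.550250, running G = 7.590667
t=4: π = [0.1950, 0.2845, 0.1434, 0.1907, 0.1865], E[r] = 2.1234, γ^t·E[r] = 1.393179, running G = 8.983846
t=5: π = [0.1949, 0.2846, 0.1433, 0.1907, 0.1865], E[r] = 2.1232, γ^t·E[r] = 1.253715, running G = 10.237560
t=6: π = [0.1948, 0.2846, 0.1433, 0.1907, 0.1865], E[r] = 2.1231, γ^t·E[r] = 1.128312, running G = 11.365872
t=7: π = [0.1948, 0.2846, 0.1433, 0.1907, 0.1865], E[r] = 2.1231, γ^t·E[r] = 1.015474, running G = 12.381346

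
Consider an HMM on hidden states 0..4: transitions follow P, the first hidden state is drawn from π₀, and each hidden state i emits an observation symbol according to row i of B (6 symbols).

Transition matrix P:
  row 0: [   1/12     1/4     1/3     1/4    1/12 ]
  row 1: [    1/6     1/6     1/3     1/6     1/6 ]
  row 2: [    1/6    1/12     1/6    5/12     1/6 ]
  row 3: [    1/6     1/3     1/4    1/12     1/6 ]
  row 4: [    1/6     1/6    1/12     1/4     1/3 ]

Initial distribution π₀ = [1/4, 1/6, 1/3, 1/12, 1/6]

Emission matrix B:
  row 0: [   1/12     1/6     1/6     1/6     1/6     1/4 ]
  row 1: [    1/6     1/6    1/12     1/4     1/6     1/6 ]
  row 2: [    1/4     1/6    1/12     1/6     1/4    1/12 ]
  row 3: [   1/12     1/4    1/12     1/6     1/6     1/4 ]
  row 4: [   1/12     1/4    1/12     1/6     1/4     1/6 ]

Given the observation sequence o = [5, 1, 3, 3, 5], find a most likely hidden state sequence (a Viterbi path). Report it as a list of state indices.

path = [0, 3, 1, 2, 3]

t=0: δ = [6.250e-02, 2.778e-02, 2.778e-02, 2.083e-02, 2.778e-02]  (obs o_0=5)
t=1: δ = [8.681e-04, 2.604e-03, 3.472e-03, 3.906e-03, 2.315e-03]  ψ = [0, 0, 0, 0, 4]  (obs o_1=1)
t=2: δ = [1.085e-04, 3.255e-04, 1.628e-04, 2.411e-04, 1.286e-04]  ψ = [3, 3, 3, 2, 4]  (obs o_2=3)
t=3: δ = [9.042e-06, 2.009e-05, 1.808e-05, 1.130e-05, 9.042e-06]  ψ = [1, 3, 1, 2, 1]  (obs o_3=3)
t=4: δ = [8.372e-07, 6.279e-07, 5.582e-07, 1.884e-06, 5.582e-07]  ψ = [1, 3, 1, 2, 1]  (obs o_4=5)
backtrack: best end state = 3; path = [0, 3, 1, 2, 3]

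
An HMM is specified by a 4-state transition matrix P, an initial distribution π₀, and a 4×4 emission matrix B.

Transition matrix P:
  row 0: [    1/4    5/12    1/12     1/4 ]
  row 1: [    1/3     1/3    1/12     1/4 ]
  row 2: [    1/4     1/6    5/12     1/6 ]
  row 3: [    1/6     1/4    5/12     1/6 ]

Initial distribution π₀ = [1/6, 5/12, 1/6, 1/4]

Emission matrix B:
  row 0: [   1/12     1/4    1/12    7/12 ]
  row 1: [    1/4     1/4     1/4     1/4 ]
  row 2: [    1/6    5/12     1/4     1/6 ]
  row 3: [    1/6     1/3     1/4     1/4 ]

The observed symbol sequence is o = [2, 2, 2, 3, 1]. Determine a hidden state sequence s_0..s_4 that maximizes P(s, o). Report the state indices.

t=0: δ = [1.389e-02, 1.042e-01, 4.167e-02, 6.250e-02]  (obs o_0=2)
t=1: δ = [2.894e-03, 8.681e-03, 6.510e-03, 6.510e-03]  ψ = [1, 1, 3, 1]  (obs o_1=2)
t=2: δ = [2.411e-04, 7.234e-04, 6.782e-04, 5.425e-04]  ψ = [1, 1, 2, 1]  (obs o_2=2)
t=3: δ = [1.407e-04, 6.028e-05, 4.710e-05, 4.521e-05]  ψ = [1, 1, 2, 1]  (obs o_3=3)
t=4: δ = [8.791e-06, 1.465e-05, 8.176e-06, 1.172e-05]  ψ = [0, 0, 2, 0]  (obs o_4=1)
backtrack: best end state = 1; path = [1, 1, 1, 0, 1]

path = [1, 1, 1, 0, 1]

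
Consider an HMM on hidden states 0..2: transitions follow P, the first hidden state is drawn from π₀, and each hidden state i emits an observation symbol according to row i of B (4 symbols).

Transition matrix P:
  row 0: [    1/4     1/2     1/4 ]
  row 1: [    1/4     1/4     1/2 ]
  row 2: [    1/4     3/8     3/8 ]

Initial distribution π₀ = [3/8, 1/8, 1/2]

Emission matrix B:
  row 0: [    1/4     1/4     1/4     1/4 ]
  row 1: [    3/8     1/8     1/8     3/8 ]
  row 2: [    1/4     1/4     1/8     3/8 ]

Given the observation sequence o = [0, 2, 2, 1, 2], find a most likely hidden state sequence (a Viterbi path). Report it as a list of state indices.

path = [2, 0, 1, 2, 0]

t=0: δ = [9.375e-02, 4.688e-02, 1.250e-01]  (obs o_0=0)
t=1: δ = [7.812e-03, 5.859e-03, 5.859e-03]  ψ = [2, 0, 2]  (obs o_1=2)
t=2: δ = [4.883e-04, 4.883e-04, 3.662e-04]  ψ = [0, 0, 1]  (obs o_2=2)
t=3: δ = [3.052e-05, 3.052e-05, 6.104e-05]  ψ = [0, 0, 1]  (obs o_3=1)
t=4: δ = [3.815e-06, 2.861e-06, 2.861e-06]  ψ = [2, 2, 2]  (obs o_4=2)
backtrack: best end state = 0; path = [2, 0, 1, 2, 0]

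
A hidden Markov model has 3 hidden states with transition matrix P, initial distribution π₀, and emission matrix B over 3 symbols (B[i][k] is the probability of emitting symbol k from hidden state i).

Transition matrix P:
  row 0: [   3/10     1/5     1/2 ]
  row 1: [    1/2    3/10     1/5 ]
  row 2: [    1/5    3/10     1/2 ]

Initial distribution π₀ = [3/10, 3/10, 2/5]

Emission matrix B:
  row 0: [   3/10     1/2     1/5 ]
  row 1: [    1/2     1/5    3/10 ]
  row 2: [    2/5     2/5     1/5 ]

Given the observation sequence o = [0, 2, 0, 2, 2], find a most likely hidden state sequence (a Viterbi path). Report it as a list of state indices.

path = [2, 2, 2, 2, 2]

t=0: δ = [9.000e-02, 1.500e-01, 1.600e-01]  (obs o_0=0)
t=1: δ = [1.500e-02, 1.440e-02, 1.600e-02]  ψ = [1, 2, 2]  (obs o_1=2)
t=2: δ = [2.160e-03, 2.400e-03, 3.200e-03]  ψ = [1, 2, 2]  (obs o_2=0)
t=3: δ = [2.400e-04, 2.880e-04, 3.200e-04]  ψ = [1, 2, 2]  (obs o_3=2)
t=4: δ = [2.880e-05, 2.880e-05, 3.200e-05]  ψ = [1, 2, 2]  (obs o_4=2)
backtrack: best end state = 2; path = [2, 2, 2, 2, 2]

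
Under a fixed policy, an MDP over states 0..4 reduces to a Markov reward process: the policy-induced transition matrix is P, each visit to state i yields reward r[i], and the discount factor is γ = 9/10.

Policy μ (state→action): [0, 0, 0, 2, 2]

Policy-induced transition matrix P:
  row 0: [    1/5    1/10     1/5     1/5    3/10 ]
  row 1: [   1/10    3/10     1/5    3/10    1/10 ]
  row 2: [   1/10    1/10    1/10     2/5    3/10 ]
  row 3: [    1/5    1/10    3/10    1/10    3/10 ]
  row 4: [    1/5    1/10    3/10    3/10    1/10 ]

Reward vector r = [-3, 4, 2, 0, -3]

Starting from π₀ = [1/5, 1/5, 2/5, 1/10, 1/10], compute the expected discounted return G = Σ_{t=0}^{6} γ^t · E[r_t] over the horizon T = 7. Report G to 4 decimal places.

G = -0.2306

t=0: π = [0.2000, 0.2000, 0.4000, 0.1000, 0.1000], E[r] = 0.7000, γ^t·E[r] = 0.700000, running G = 0.700000
t=1: π = [0.1400, 0.1400, 0.1800, 0.3000, 0.2400], E[r] = -0.2200, γ^t·E[r] = -0.198000, running G = 0.502000
t=2: π = [0.1680, 0.1280, 0.2360, 0.2440, 0.2240], E[r] = -0.1920, γ^t·E[r] = -0.155520, running G = 0.346480
t=3: π = [0.1636, 0.1256, 0.2232, 0.2580, 0.2296], E[r] = -0.2308, γ^t·E[r] = -0.168253, running G = 0.178227
t=4: π = [0.1651, 0.1251, 0.2264, 0.2544, 0.2290], E[r] = -0.2289, γ^t·E[r] = -0.150168, running G = 0.028059
t=5: π = [0.1648, 0.1250, 0.2257, 0.2553, 0.2292], E[r] = -0.2306, γ^t·E[r] = -0.136174, running G = -0.108115
t=6: π = [0.1649, 0.1250, 0.2259, 0.2550, 0.2292], E[r] = -0.2305, γ^t·E[r] = -0.122492, running G = -0.230608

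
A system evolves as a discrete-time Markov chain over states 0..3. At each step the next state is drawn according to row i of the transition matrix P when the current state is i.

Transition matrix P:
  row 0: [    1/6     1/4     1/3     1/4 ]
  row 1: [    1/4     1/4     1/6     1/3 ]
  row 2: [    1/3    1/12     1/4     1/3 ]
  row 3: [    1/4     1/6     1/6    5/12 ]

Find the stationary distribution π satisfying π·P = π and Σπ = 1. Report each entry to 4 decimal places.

π = [0.2482, 0.1838, 0.2270, 0.3411]

Balance equations π_j = Σ_i π_i·P[i][j]:
  π_0 = 1/6·π_0 + 1/4·π_1 + 1/3·π_2 + 1/4·π_3
  π_1 = 1/4·π_0 + 1/4·π_1 + 1/12·π_2 + 1/6·π_3
  π_2 = 1/3·π_0 + 1/6·π_1 + 1/4·π_2 + 1/6·π_3
  normalize: π_0 + π_1 + π_2 + π_3 = 1
Solving the linear system gives exactly π = [35/141, 95/517, 32/141, 529/1551].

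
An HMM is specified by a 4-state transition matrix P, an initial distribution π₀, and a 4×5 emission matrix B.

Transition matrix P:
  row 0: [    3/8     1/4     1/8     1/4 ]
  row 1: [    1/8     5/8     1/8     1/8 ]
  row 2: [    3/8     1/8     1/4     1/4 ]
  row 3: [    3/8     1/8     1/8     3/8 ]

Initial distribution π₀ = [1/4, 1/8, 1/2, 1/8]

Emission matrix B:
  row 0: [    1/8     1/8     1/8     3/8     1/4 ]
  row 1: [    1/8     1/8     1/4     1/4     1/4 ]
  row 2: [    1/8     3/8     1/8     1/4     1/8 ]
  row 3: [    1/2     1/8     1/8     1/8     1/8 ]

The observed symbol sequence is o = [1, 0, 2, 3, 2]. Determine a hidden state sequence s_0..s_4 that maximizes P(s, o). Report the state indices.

path = [2, 3, 1, 1, 1]

t=0: δ = [3.125e-02, 1.562e-02, 1.875e-01, 1.562e-02]  (obs o_0=1)
t=1: δ = [8.789e-03, 2.930e-03, 5.859e-03, 2.344e-02]  ψ = [2, 2, 2, 2]  (obs o_1=0)
t=2: δ = [1.099e-03, 7.324e-04, 3.662e-04, 1.099e-03]  ψ = [3, 3, 3, 3]  (obs o_2=2)
t=3: δ = [1.545e-04, 1.144e-04, 3.433e-05, 5.150e-05]  ψ = [0, 1, 0, 3]  (obs o_3=3)
t=4: δ = [7.242e-06, 1.788e-05, 2.414e-06, 4.828e-06]  ψ = [0, 1, 0, 0]  (obs o_4=2)
backtrack: best end state = 1; path = [2, 3, 1, 1, 1]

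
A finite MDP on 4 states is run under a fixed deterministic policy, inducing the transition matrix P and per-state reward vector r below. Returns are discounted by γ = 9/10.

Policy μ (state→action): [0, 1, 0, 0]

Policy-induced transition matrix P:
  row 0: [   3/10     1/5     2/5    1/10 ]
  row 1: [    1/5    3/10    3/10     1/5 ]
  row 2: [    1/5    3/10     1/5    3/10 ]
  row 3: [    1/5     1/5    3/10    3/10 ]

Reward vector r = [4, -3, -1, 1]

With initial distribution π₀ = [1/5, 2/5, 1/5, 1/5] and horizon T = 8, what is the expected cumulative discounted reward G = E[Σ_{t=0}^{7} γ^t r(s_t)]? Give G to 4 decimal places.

G = -0.1510

t=0: π = [0.2000, 0.4000, 0.2000, 0.2000], E[r] = -0.4000, γ^t·E[r] = -0.400000, running G = -0.400000
t=1: π = [0.2200, 0.2600, 0.3000, 0.2200], E[r] = 0.0200, γ^t·E[r] = 0.018000, running G = -0.382000
t=2: π = [0.2220, 0.2560, 0.2920, 0.2300], E[r] = 0.0580, γ^t·E[r] = 0.046980, running G = -0.335020
t=3: π = [0.2222, 0.2548, 0.2930, 0.2300], E[r] = 0.0614, γ^t·E[r] = 0.044761, running G = -0.290259
t=4: π = [0.2222, 0.2548, 0.2929, 0.2301], E[r] = 0.0617, γ^t·E[r] = 0.040481, running G = -0.249778
t=5: π = [0.2222, 0.2548, 0.2929, 0.2301], E[r] = 0.0617, γ^t·E[r] = 0.036449, running G = -0.213329
t=6: π = [0.2222, 0.2548, 0.2929, 0.2301], E[r] = 0.0617, γ^t·E[r] = 0.032805, running G = -0.180525
t=7: π = [0.2222, 0.2548, 0.2929, 0.2301], E[r] = 0.0617, γ^t·E[r] = 0.029524, running G = -0.151000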